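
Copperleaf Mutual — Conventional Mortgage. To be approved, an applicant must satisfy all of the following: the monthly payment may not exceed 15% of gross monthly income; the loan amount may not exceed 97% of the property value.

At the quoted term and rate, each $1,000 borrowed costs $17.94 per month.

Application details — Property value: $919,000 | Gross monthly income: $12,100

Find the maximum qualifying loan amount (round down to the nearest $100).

Payment cap: 15% × $12,100 = $1,815/month.
At $17.94 per $1,000, that supports 1,815/17.94 × 1,000 ≈ $101,170 → $101,100.
LTV cap: 97% × $919,000 = $891,430 → $891,400.
Binding constraint: payment-to-income.

$101,100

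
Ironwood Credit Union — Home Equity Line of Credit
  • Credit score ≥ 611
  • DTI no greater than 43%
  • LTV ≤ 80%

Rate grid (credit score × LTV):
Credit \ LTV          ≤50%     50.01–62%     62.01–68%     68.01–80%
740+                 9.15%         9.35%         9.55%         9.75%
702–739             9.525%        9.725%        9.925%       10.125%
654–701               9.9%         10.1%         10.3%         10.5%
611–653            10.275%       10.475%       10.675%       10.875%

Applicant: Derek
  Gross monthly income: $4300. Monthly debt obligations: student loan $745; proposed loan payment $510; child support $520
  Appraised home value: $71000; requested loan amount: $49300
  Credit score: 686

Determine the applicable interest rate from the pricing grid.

10.5%

Credit score 686 ≥ 611; Total monthly debts = (745 + 510 + 520) = 1,775. DTI: 1,775 ÷ 4,300 = 41.3%, within the 43% cap
Loan-to-value = 49,300/71,000 = 69.4% — pass (80% max)
Score 686 is in the 654–701 band; LTV 69.4% is in the 68.01–80% band → 10.5%.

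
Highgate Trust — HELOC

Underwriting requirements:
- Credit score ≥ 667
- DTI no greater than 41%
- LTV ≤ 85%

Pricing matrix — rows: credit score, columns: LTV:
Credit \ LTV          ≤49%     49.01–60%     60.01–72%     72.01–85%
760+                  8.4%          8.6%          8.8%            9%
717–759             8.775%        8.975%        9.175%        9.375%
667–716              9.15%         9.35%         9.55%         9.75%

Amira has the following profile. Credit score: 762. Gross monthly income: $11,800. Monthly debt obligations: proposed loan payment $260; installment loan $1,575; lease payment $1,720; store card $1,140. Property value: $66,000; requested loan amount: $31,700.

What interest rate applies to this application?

Credit score 762 ≥ 667; Total monthly debts = (260 + 1,575 + 1,720 + 1,140) = 4,695. DTI: 4,695 ÷ 11,800 = 39.8%, within the 41% cap
Loan-to-value = 31,700/66,000 = 48% — pass (85% max)
Score 762 is in the 760+ band; LTV 48% is in the ≤49% band → 8.4%.

8.4%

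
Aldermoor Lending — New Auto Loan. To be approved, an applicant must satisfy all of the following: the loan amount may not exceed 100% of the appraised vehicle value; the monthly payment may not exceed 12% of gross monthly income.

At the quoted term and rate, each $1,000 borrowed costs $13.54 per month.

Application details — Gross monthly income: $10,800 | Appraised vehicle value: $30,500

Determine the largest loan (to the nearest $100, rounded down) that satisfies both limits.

Payment cap: 12% × $10,800 = $1,296/month.
At $13.54 per $1,000, that supports 1,296/13.54 × 1,000 ≈ $95,716 → $95,700.
LTV cap: 100% × $30,500 = $30,500 → $30,500.
Binding constraint: loan-to-value.

$30,500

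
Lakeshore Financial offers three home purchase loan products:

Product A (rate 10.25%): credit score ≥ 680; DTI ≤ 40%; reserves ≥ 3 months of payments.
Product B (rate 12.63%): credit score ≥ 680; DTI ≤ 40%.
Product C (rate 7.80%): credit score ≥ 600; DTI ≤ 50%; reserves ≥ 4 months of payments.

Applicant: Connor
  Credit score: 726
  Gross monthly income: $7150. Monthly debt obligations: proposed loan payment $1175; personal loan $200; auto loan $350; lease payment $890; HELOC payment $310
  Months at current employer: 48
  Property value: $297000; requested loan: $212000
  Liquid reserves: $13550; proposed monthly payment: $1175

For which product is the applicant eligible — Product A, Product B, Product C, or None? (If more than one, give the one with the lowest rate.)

Total debts = (1,175 + 200 + 350 + 890 + 310) = 2,925; DTI = 2,925/7,150 = 40.9%.
LTV = 212,000/297,000 = 71.4%.
Reserves = 13,550/1,175 = 11.5 months.
Product A: score 726 ≥ 680; DTI 40.9% > 40%; reserves 11.5 ≥ 3 mo → does not qualify.
Product B: score 726 ≥ 680; DTI 40.9% > 40% → does not qualify.
Product C: score 726 ≥ 600; DTI 40.9% ≤ 50%; reserves 11.5 ≥ 4 mo → qualifies.

Product C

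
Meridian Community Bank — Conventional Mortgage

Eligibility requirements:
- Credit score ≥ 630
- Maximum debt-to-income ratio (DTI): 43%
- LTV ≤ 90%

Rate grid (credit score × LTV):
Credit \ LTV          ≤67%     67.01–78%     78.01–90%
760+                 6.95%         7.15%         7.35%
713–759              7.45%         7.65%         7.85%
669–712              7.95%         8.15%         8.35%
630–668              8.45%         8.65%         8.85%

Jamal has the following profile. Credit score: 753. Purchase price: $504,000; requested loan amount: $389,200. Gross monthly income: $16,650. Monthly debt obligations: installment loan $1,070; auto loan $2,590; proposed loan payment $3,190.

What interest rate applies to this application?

7.65%

Credit score 753 ≥ 630; Total monthly debts = (1,070 + 2,590 + 3,190) = 6,850. Debt-to-income = 6,850/16,650 = 41.1% — meets 43% limit
Loan-to-value = 389,200/504,000 = 77.2% — pass (90% max)
Row: 753 falls in 713–759. Column: 77.2% falls in 67.01–78%. Rate = 7.65%.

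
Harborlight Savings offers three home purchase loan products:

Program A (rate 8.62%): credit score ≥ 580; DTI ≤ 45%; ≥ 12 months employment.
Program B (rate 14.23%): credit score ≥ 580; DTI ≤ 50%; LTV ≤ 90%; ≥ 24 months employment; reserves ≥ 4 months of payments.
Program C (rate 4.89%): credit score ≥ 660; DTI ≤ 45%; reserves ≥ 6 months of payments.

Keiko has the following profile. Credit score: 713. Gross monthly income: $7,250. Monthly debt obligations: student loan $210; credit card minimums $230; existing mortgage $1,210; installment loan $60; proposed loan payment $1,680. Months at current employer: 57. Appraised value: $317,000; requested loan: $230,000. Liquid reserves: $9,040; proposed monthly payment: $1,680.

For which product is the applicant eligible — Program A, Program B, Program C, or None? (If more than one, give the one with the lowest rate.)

Total debts = (210 + 230 + 1,210 + 60 + 1,680) = 3,390; DTI = 3,390/7,250 = 46.8%.
LTV = 230,000/317,000 = 72.6%.
Reserves = 9,040/1,680 = 5.4 months.
Program A: score 713 ≥ 580; DTI 46.8% > 45%; employment 57 ≥ 12 mo → does not qualify.
Program B: score 713 ≥ 580; DTI 46.8% ≤ 50%; LTV 72.6% ≤ 90%; employment 57 ≥ 24 mo; reserves 5.4 ≥ 4 mo → qualifies.
Program C: score 713 ≥ 660; DTI 46.8% > 45%; reserves 5.4 < 6 mo → does not qualify.

Program B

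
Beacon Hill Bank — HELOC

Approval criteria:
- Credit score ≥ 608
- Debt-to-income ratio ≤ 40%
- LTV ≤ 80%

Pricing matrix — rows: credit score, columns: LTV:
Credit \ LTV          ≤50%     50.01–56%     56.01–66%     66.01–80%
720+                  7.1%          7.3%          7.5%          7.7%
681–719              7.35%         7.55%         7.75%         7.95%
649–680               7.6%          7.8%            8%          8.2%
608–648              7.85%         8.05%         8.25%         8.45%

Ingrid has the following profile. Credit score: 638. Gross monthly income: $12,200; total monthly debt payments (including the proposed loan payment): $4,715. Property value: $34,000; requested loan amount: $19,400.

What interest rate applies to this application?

Credit score 638 ≥ 608; Debt-to-income = 4,715/12,200 = 38.6% — meets 40% limit
Loan-to-value = 19,400/34,000 = 57.1% — pass (80% max)
Score 638 is in the 608–648 band; LTV 57.1% is in the 56.01–66% band → 8.25%.

8.25%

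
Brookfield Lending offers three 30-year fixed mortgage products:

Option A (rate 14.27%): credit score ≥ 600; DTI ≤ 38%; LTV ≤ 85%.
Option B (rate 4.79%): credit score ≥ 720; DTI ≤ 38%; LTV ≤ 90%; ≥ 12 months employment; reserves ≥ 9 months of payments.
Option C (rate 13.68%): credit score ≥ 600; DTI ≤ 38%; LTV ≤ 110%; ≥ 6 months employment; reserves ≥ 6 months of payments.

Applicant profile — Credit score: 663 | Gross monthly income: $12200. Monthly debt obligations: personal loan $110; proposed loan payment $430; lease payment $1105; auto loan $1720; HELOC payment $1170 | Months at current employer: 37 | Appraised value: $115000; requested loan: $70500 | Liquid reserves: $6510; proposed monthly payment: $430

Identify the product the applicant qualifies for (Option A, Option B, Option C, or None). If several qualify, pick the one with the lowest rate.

Total debts = (110 + 430 + 1,105 + 1,720 + 1,170) = 4,535; DTI = 4,535/12,200 = 37.2%.
LTV = 70,500/115,000 = 61.3%.
Reserves = 6,510/430 = 15.1 months.
Option A: score 663 ≥ 600; DTI 37.2% ≤ 38%; LTV 61.3% ≤ 85% → qualifies.
Option B: score 663 < 720; DTI 37.2% ≤ 38%; LTV 61.3% ≤ 90%; employment 37 ≥ 12 mo; reserves 15.1 ≥ 9 mo → does not qualify.
Option C: score 663 ≥ 600; DTI 37.2% ≤ 38%; LTV 61.3% ≤ 110%; employment 37 ≥ 6 mo; reserves 15.1 ≥ 6 mo → qualifies.
Qualifying: Option A, Option C. Lowest rate is 13.68% → Option C.

Option C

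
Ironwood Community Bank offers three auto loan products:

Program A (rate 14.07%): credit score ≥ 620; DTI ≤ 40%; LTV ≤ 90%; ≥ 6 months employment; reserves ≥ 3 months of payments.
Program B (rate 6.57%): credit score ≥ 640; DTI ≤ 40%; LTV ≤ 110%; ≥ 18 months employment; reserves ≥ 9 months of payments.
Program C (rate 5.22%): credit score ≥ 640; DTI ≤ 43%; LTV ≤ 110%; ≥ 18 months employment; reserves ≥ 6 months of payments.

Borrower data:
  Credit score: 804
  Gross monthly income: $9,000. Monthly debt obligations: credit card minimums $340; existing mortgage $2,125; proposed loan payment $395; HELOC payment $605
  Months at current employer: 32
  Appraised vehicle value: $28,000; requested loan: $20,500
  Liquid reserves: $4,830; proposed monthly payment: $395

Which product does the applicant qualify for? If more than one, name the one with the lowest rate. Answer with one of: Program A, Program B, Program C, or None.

Total debts = (340 + 2,125 + 395 + 605) = 3,465; DTI = 3,465/9,000 = 38.5%.
LTV = 20,500/28,000 = 73.2%.
Reserves = 4,830/395 = 12.2 months.
Program A: score 804 ≥ 620; DTI 38.5% ≤ 40%; LTV 73.2% ≤ 90%; employment 32 ≥ 6 mo; reserves 12.2 ≥ 3 mo → qualifies.
Program B: score 804 ≥ 640; DTI 38.5% ≤ 40%; LTV 73.2% ≤ 110%; employment 32 ≥ 18 mo; reserves 12.2 ≥ 9 mo → qualifies.
Program C: score 804 ≥ 640; DTI 38.5% ≤ 43%; LTV 73.2% ≤ 110%; employment 32 ≥ 18 mo; reserves 12.2 ≥ 6 mo → qualifies.
Qualifying: Program A, Program B, Program C. Lowest rate is 5.22% → Program C.

Program C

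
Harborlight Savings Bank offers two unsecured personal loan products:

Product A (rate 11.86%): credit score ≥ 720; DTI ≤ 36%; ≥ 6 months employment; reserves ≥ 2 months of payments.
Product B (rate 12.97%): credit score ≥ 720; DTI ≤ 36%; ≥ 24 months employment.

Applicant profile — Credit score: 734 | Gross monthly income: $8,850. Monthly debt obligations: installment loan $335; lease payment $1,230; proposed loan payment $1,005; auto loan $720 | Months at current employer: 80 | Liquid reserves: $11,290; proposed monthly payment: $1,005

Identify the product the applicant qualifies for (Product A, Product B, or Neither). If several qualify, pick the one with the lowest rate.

Neither

Total debts = (335 + 1,230 + 1,005 + 720) = 3,290; DTI = 3,290/8,850 = 37.2%.
Reserves = 11,290/1,005 = 11.2 months.
Product A: score 734 ≥ 720; DTI 37.2% > 36%; employment 80 ≥ 6 mo; reserves 11.2 ≥ 2 mo → does not qualify.
Product B: score 734 ≥ 720; DTI 37.2% > 36%; employment 80 ≥ 24 mo → does not qualify.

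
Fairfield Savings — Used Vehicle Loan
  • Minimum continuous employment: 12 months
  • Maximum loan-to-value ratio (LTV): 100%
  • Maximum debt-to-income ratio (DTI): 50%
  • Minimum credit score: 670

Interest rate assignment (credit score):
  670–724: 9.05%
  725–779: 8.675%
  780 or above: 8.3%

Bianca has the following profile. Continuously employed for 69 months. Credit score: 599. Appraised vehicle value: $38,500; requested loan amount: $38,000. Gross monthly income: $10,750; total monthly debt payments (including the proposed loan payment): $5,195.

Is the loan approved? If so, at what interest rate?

Credit score 599 < 670 (below minimum)
Employment 69 ≥ 12 months
Loan-to-value = 38,000/38,500 = 98.7% — pass (100% max)
DTI: 5,195 ÷ 10,750 = 48.3%, within the 50% cap
Not all requirements met → denied.

Denied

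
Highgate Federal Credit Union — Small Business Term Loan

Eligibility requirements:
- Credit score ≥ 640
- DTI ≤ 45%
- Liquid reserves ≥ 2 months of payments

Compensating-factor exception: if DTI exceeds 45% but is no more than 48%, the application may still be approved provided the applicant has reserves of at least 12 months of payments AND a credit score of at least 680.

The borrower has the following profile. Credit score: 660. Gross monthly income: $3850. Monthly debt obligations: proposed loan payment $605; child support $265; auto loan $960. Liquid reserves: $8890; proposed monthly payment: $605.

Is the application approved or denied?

Denied

Credit score 660 ≥ 640 (meets base)
Total debts = (605 + 265 + 960) = 1,830. DTI: 1,830 ÷ 3,850 = 47.5%, over the 45% base limit.
Reserves: 8,890 ÷ 605 = 14.7 months (meets 2-month minimum)
DTI 47.5% is within the 45%–48% exception band; checking compensating factors.
Reserves 14.7 ≥ 12 months; credit score 660 < 680.
Override conditions not both satisfied; exception does not apply.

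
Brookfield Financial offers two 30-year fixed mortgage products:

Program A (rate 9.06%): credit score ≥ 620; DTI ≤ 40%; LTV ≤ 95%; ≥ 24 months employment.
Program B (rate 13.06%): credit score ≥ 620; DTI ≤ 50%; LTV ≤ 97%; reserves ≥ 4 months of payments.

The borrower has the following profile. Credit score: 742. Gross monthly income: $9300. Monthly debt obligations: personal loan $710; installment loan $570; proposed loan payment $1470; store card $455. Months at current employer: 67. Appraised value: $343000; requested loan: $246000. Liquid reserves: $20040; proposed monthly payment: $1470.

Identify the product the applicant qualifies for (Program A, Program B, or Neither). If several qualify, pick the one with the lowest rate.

Total debts = (710 + 570 + 1,470 + 455) = 3,205; DTI = 3,205/9,300 = 34.5%.
LTV = 246,000/343,000 = 71.7%.
Reserves = 20,040/1,470 = 13.6 months.
Program A: score 742 ≥ 620; DTI 34.5% ≤ 40%; LTV 71.7% ≤ 95%; employment 67 ≥ 24 mo → qualifies.
Program B: score 742 ≥ 620; DTI 34.5% ≤ 50%; LTV 71.7% ≤ 97%; reserves 13.6 ≥ 4 mo → qualifies.
Qualifying: Program A, Program B. Lowest rate is 9.06% → Program A.

Program A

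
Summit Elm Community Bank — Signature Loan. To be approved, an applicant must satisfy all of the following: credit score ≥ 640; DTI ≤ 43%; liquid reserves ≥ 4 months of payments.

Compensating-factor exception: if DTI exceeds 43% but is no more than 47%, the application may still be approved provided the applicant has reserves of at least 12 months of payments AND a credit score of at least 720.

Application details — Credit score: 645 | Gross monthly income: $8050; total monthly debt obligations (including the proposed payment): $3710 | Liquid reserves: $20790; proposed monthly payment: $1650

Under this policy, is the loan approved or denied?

Denied

Credit score 645 ≥ 640 (meets base)
DTI = 3,710/8,050 = 46.1% > 43% — standard DTI limit exceeded.
Reserves = 20,790/1,650 = 12.6 months ≥ 4
DTI 46.1% is within the 43%–47% exception band; checking compensating factors.
Reserves 12.6 ≥ 12 months; credit score 645 < 720.
Override conditions not both satisfied; exception does not apply.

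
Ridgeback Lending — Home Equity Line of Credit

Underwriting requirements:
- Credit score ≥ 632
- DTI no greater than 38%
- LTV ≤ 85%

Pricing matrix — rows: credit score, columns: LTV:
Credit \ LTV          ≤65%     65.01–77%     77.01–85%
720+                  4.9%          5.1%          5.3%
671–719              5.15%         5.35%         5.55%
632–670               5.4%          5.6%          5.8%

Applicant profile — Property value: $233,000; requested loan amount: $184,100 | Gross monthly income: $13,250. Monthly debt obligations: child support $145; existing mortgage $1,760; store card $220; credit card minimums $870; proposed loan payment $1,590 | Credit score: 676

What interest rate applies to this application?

5.55%

Credit score 676 ≥ 632; Total monthly debts = (145 + 1,760 + 220 + 870 + 1,590) = 4,585. DTI: 4,585 ÷ 13,250 = 34.6%, within the 38% cap
LTV: 184,100 ÷ 233,000 = 79%, within 85% cap
Score 676 is in the 671–719 band; LTV 79% is in the 77.01–85% band → 5.55%.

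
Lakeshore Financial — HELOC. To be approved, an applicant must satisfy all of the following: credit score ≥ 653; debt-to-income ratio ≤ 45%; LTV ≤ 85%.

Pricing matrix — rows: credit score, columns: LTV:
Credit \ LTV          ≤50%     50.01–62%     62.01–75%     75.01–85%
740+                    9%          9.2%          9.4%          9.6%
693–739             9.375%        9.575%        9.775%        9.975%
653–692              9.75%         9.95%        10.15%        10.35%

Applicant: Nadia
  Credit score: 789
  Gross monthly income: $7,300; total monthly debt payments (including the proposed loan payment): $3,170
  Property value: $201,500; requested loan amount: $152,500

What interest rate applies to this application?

Credit score 789 ≥ 653; Debt-to-income = 3,170/7,300 = 43.4% — meets 45% limit
LTV: 152,500 ÷ 201,500 = 75.7%, within 85% cap
Score 789 is in the 740+ band; LTV 75.7% is in the 75.01–85% band → 9.6%.

9.6%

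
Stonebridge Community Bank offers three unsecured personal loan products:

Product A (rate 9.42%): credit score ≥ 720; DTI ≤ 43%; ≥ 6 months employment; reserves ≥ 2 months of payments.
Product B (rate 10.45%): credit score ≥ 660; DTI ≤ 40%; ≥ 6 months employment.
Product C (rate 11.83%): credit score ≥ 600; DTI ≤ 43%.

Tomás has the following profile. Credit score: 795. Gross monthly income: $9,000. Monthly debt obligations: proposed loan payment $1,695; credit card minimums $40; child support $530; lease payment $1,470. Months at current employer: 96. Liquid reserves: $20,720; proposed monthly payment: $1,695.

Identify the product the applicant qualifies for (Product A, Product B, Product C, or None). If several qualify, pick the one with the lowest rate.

Total debts = (1,695 + 40 + 530 + 1,470) = 3,735; DTI = 3,735/9,000 = 41.5%.
Reserves = 20,720/1,695 = 12.2 months.
Product A: score 795 ≥ 720; DTI 41.5% ≤ 43%; employment 96 ≥ 6 mo; reserves 12.2 ≥ 2 mo → qualifies.
Product B: score 795 ≥ 660; DTI 41.5% > 40%; employment 96 ≥ 6 mo → does not qualify.
Product C: score 795 ≥ 600; DTI 41.5% ≤ 43% → qualifies.
Qualifying: Product A, Product C. Lowest rate is 9.42% → Product A.

Product A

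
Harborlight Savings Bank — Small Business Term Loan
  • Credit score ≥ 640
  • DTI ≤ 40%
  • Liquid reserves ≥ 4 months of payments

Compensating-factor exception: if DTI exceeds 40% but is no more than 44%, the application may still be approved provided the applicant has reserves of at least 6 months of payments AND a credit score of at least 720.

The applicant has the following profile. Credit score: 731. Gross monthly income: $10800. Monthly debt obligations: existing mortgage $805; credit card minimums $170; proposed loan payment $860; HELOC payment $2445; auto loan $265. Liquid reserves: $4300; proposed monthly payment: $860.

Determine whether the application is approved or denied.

Credit score 731 ≥ 640 (meets base)
Total debts = (805 + 170 + 860 + 2,445 + 265) = 4,545. DTI: 4,545 ÷ 10,800 = 42.1%, over the 40% base limit.
Liquid reserves cover 4,300/860 = 5.0 months — ≥ 4 required
DTI 42.1% is within the 40%–44% exception band; checking compensating factors.
Override check — reserves: 5.0 mo (short of 6); score: 731 (ok).
Override conditions not both satisfied; exception does not apply.

Denied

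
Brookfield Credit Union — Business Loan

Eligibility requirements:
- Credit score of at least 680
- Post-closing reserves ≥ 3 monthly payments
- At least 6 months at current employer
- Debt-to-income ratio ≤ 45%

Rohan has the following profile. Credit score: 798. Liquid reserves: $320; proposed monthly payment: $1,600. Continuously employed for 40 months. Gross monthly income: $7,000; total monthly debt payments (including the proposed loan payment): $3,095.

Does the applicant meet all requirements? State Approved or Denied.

Credit score 798 ≥ 680 (meets)
Liquid reserves cover 320/1,600 = 0.2 months — < 3 required
Employment 40 ≥ 6 months
Debt-to-income = 3,095/7,000 = 44.2% — meets 45% limit
Fails on reserves.

Denied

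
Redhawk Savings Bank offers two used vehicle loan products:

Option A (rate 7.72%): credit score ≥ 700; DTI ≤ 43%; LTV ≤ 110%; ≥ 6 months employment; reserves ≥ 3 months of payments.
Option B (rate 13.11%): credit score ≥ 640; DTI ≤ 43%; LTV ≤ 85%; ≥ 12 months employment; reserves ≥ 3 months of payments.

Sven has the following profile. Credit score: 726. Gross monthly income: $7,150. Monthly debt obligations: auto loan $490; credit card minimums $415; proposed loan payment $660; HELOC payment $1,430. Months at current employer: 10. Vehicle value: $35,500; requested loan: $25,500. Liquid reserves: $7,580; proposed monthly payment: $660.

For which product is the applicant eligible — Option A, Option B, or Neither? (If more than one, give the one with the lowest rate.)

Total debts = (490 + 415 + 660 + 1,430) = 2,995; DTI = 2,995/7,150 = 41.9%.
LTV = 25,500/35,500 = 71.8%.
Reserves = 7,580/660 = 11.5 months.
Option A: score 726 ≥ 700; DTI 41.9% ≤ 43%; LTV 71.8% ≤ 110%; employment 10 ≥ 6 mo; reserves 11.5 ≥ 3 mo → qualifies.
Option B: score 726 ≥ 640; DTI 41.9% ≤ 43%; LTV 71.8% ≤ 85%; employment 10 < 12 mo; reserves 11.5 ≥ 3 mo → does not qualify.

Option A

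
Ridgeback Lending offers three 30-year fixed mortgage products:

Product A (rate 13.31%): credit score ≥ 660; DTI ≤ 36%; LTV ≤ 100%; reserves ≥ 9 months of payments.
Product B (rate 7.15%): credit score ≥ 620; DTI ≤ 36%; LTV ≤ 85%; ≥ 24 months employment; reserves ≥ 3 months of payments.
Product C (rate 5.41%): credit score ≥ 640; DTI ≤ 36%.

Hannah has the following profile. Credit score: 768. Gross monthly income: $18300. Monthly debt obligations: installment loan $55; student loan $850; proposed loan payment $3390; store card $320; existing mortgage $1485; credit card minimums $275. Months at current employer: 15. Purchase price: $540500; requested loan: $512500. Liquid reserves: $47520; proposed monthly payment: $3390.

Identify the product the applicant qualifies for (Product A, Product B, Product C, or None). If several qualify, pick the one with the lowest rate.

Total debts = (55 + 850 + 3,390 + 320 + 1,485 + 275) = 6,375; DTI = 6,375/18,300 = 34.8%.
LTV = 512,500/540,500 = 94.8%.
Reserves = 47,520/3,390 = 14.0 months.
Product A: score 768 ≥ 660; DTI 34.8% ≤ 36%; LTV 94.8% ≤ 100%; reserves 14.0 ≥ 9 mo → qualifies.
Product B: score 768 ≥ 620; DTI 34.8% ≤ 36%; LTV 94.8% > 85%; employment 15 < 24 mo; reserves 14.0 ≥ 3 mo → does not qualify.
Product C: score 768 ≥ 640; DTI 34.8% ≤ 36% → qualifies.
Qualifying: Product A, Product C. Lowest rate is 5.41% → Product C.

Product C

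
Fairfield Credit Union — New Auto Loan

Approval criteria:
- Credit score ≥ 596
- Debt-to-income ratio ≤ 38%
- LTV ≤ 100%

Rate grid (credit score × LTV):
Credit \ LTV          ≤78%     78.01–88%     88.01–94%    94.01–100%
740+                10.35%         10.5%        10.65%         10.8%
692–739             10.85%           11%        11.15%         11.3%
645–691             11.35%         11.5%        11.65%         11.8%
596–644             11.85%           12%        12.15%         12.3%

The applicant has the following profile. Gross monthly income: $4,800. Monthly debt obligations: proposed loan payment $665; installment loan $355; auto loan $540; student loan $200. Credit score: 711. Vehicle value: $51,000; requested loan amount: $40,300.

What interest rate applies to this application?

11%

Credit score 711 ≥ 596; Total monthly debts = (665 + 355 + 540 + 200) = 1,760. DTI = 1,760/4,800 = 36.7% ≤ 38%
Loan-to-value = 40,300/51,000 = 79% — pass (100% max)
Credit 711 → row 692–739; LTV 79% → column 78.01–88%. Grid cell → 11%.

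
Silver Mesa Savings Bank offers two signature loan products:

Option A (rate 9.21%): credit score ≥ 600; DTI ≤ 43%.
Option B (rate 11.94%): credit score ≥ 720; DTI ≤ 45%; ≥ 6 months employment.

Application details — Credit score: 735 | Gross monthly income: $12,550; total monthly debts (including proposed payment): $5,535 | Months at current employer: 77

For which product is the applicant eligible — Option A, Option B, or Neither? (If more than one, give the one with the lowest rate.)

DTI = 5,535/12,550 = 44.1%.
Option A: score 735 ≥ 600; DTI 44.1% > 43% → does not qualify.
Option B: score 735 ≥ 720; DTI 44.1% ≤ 45%; employment 77 ≥ 6 mo → qualifies.

Option B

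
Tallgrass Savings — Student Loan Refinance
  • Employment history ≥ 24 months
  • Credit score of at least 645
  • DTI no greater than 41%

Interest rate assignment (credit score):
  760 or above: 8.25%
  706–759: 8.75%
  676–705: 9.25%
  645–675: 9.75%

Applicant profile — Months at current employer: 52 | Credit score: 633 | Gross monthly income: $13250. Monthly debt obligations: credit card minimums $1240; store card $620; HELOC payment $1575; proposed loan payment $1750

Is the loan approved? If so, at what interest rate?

Credit score 633 < 645 (below minimum)
Employment 52 ≥ 24 months
Total monthly debts = (1,240 + 620 + 1,575 + 1,750) = 5,185. Debt-to-income = 5,185/13,250 = 39.1% — meets 41% limit
Not all requirements met → denied.

Denied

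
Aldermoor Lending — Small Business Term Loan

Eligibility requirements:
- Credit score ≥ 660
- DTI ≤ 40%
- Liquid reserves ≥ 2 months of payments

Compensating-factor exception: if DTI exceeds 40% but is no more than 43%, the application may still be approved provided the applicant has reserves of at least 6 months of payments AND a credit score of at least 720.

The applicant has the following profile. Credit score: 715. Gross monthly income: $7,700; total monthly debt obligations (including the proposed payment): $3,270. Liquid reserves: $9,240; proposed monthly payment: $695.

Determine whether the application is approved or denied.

Denied

Credit score 715 ≥ 660 (meets base)
DTI: 3,270 ÷ 7,700 = 42.5%, over the 40% base limit.
Reserves = 9,240/695 = 13.3 months ≥ 2
42.5% falls in the override range (40%–43%), so the compensating-factor test applies.
Reserves 13.3 ≥ 6 months; credit score 715 < 720.
Override conditions not both satisfied; exception does not apply.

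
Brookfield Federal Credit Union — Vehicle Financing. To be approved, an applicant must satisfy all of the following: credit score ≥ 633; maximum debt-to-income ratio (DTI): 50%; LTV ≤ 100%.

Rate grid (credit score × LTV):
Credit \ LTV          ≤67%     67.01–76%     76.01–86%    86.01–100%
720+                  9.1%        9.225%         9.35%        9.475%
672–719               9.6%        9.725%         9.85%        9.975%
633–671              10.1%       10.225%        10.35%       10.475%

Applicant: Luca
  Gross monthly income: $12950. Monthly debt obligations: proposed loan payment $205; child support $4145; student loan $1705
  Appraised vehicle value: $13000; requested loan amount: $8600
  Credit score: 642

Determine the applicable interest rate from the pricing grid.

Credit score 642 ≥ 633; Total monthly debts = (205 + 4,145 + 1,705) = 6,055. DTI: 6,055 ÷ 12,950 = 46.8%, within the 50% cap
LTV = 8,600/13,000 = 66.2% ≤ 100%
Credit 642 → row 633–671; LTV 66.2% → column ≤67%. Grid cell → 10.1%.

10.1%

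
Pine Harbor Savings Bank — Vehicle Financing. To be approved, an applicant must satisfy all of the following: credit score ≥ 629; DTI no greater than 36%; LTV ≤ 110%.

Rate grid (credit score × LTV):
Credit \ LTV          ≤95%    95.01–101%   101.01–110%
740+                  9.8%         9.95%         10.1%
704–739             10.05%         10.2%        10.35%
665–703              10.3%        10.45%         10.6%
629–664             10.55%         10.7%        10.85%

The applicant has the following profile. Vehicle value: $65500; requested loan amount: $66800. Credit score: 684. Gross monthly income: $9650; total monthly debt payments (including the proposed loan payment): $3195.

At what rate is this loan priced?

Credit score 684 ≥ 629; DTI = 3,195/9,650 = 33.1% ≤ 36%
LTV: 66,800 ÷ 65,500 = 102%, within 110% cap
Score 684 is in the 665–703 band; LTV 102% is in the 101.01–110% band → 10.6%.

10.6%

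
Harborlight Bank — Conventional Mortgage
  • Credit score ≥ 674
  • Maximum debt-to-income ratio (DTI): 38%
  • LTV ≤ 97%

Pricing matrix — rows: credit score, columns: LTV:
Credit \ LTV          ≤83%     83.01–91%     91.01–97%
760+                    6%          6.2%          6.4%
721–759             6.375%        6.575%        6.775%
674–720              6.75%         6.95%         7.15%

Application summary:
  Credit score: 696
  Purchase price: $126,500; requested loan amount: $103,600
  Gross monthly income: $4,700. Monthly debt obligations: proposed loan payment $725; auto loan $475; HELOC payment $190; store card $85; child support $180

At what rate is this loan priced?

6.75%

Credit score 696 ≥ 674; Total monthly debts = (725 + 475 + 190 + 85 + 180) = 1,655. DTI: 1,655 ÷ 4,700 = 35.2%, within the 38% cap
Loan-to-value = 103,600/126,500 = 81.9% — pass (97% max)
Credit 696 → row 674–720; LTV 81.9% → column ≤83%. Grid cell → 6.75%.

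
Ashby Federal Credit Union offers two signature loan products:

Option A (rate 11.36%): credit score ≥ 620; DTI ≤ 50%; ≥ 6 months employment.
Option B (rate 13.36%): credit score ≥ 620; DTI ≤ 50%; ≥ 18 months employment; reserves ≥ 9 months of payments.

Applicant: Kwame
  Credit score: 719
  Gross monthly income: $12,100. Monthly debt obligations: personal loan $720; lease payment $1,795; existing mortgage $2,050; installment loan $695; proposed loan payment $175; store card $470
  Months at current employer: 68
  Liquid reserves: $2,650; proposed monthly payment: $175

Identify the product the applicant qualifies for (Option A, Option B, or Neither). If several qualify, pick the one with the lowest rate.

Total debts = (720 + 1,795 + 2,050 + 695 + 175 + 470) = 5,905; DTI = 5,905/12,100 = 48.8%.
Reserves = 2,650/175 = 15.1 months.
Option A: score 719 ≥ 620; DTI 48.8% ≤ 50%; employment 68 ≥ 6 mo → qualifies.
Option B: score 719 ≥ 620; DTI 48.8% ≤ 50%; employment 68 ≥ 18 mo; reserves 15.1 ≥ 9 mo → qualifies.
Qualifying: Option A, Option B. Lowest rate is 11.36% → Option A.

Option A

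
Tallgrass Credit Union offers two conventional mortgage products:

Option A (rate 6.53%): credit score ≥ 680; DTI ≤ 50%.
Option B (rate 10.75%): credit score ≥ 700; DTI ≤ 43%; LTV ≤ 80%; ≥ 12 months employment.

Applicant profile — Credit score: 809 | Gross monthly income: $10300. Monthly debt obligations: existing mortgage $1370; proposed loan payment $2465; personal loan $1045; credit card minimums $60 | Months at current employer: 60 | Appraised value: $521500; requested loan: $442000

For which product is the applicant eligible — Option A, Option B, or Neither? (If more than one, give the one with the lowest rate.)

Total debts = (1,370 + 2,465 + 1,045 + 60) = 4,940; DTI = 4,940/10,300 = 48%.
LTV = 442,000/521,500 = 84.8%.
Option A: score 809 ≥ 680; DTI 48% ≤ 50% → qualifies.
Option B: score 809 ≥ 700; DTI 48% > 43%; LTV 84.8% > 80%; employment 60 ≥ 12 mo → does not qualify.

Option A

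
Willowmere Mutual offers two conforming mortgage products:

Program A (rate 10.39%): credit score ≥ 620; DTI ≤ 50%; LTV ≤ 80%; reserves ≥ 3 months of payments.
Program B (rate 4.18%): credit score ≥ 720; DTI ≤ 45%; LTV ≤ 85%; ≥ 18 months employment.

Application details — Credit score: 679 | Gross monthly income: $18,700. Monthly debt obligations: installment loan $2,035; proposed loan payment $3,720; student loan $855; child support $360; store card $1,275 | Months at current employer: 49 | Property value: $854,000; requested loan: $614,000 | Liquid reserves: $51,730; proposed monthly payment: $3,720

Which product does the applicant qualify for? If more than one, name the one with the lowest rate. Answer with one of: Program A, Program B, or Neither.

Program A

Total debts = (2,035 + 3,720 + 855 + 360 + 1,275) = 8,245; DTI = 8,245/18,700 = 44.1%.
LTV = 614,000/854,000 = 71.9%.
Reserves = 51,730/3,720 = 13.9 months.
Program A: score 679 ≥ 620; DTI 44.1% ≤ 50%; LTV 71.9% ≤ 80%; reserves 13.9 ≥ 3 mo → qualifies.
Program B: score 679 < 720; DTI 44.1% ≤ 45%; LTV 71.9% ≤ 85%; employment 49 ≥ 18 mo → does not qualify.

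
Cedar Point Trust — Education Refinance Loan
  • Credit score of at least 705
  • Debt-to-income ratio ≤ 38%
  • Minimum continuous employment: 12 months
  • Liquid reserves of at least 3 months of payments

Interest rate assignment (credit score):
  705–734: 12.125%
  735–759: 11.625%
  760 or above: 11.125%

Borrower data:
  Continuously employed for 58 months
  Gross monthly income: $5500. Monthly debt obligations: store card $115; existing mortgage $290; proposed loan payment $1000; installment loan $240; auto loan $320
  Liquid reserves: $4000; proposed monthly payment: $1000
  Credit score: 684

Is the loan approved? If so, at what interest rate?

Denied

Credit score 684 < 705 (below minimum)
Total monthly debts = (115 + 290 + 1,000 + 240 + 320) = 1,965. Debt-to-income = 1,965/5,500 = 35.7% — meets 38% limit
Reserves: 4,000 ÷ 1,000 = 4.0 months (meets 3-month minimum)
Employment 58 ≥ 12 months
Not all requirements met → denied.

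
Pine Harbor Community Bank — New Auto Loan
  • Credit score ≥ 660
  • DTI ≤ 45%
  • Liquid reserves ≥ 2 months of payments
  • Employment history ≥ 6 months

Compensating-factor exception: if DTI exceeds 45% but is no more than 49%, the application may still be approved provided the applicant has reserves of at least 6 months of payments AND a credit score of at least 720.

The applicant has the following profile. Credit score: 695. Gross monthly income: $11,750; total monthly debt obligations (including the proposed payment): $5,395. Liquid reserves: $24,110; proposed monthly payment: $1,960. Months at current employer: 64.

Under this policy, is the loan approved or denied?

Denied

Credit score 695 ≥ 660 (meets base)
DTI = 5,395/11,750 = 45.9% > 45% — standard DTI limit exceeded.
Reserves = 24,110/1,960 = 12.3 months ≥ 2
Employment 64 ≥ 6 months
DTI 45.9% is within the 45%–49% exception band; checking compensating factors.
Reserves 12.3 ≥ 6 months; credit score 695 < 720.
Compensating-factor requirement not fully met.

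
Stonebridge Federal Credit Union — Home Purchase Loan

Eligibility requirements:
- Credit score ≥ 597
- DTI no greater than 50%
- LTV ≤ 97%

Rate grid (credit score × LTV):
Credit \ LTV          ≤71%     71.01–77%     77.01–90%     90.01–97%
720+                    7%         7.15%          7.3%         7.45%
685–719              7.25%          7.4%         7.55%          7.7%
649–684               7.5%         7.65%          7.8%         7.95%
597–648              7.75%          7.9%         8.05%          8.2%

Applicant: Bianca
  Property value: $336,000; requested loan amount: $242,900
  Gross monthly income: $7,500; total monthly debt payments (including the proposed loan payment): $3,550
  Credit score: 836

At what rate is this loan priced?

7.15%

Credit score 836 ≥ 597; DTI: 3,550 ÷ 7,500 = 47.3%, within the 50% cap
LTV: 242,900 ÷ 336,000 = 72.3%, within 97% cap
Score 836 is in the 720+ band; LTV 72.3% is in the 71.01–77% band → 7.15%.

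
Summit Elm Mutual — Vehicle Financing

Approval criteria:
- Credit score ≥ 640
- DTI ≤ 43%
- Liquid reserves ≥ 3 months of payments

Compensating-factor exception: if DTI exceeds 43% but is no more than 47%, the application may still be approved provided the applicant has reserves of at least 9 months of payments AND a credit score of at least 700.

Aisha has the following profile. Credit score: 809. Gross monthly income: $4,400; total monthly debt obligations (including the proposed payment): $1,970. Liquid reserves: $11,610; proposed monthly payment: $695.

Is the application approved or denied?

Credit score 809 ≥ 640 (meets base)
DTI: 1,970 ÷ 4,400 = 44.8%, over the 43% base limit.
Liquid reserves cover 11,610/695 = 16.7 months — ≥ 3 required
44.8% falls in the override range (43%–47%), so the compensating-factor test applies.
Reserves 16.7 ≥ 9 months; credit score 809 ≥ 700.
Both compensating conditions met → exception applies.

Approved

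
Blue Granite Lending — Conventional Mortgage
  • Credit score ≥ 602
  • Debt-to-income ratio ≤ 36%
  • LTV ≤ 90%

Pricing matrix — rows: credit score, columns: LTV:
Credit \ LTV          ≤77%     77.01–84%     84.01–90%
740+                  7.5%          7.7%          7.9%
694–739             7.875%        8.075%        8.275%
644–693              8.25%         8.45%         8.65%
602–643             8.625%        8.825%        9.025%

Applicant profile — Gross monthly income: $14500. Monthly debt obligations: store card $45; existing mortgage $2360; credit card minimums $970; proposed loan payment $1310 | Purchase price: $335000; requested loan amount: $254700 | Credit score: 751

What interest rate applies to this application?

Credit score 751 ≥ 602; Total monthly debts = (45 + 2,360 + 970 + 1,310) = 4,685. Debt-to-income = 4,685/14,500 = 32.3% — meets 36% limit
Loan-to-value = 254,700/335,000 = 76% — pass (90% max)
Row: 751 falls in 740+. Column: 76% falls in ≤77%. Rate = 7.5%.

7.5%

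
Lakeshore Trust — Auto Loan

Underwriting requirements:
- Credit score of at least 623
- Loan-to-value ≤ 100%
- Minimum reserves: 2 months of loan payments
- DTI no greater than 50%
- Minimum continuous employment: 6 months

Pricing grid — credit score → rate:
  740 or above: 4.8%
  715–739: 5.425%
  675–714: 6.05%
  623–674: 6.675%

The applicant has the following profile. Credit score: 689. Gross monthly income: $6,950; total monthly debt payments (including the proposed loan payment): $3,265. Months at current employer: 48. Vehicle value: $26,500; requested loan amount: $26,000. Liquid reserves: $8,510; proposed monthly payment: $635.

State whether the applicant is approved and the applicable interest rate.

Approved at 6.05%

Credit score 689 ≥ 623 (meets minimum)
DTI: 3,265 ÷ 6,950 = 47%, within the 50% cap
Reserves: 8,510 ÷ 635 = 13.4 months (meets 2-month minimum)
Employment 48 ≥ 6 months
LTV = 26,000/26,500 = 98.1% ≤ 100%
All requirements met. Score 689 falls in the 675–714 tier → 6.05%.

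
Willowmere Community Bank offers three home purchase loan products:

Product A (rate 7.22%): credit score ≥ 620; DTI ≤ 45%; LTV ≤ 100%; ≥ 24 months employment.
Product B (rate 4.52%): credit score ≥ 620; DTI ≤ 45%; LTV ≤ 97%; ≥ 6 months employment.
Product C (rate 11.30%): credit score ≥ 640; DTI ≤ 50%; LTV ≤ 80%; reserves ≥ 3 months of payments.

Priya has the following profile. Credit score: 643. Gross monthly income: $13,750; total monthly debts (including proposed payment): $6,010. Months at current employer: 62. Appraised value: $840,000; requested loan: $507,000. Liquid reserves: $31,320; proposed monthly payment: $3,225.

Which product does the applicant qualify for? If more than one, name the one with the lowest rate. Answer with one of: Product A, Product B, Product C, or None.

DTI = 6,010/13,750 = 43.7%.
LTV = 507,000/840,000 = 60.4%.
Reserves = 31,320/3,225 = 9.7 months.
Product A: score 643 ≥ 620; DTI 43.7% ≤ 45%; LTV 60.4% ≤ 100%; employment 62 ≥ 24 mo → qualifies.
Product B: score 643 ≥ 620; DTI 43.7% ≤ 45%; LTV 60.4% ≤ 97%; employment 62 ≥ 6 mo → qualifies.
Product C: score 643 ≥ 640; DTI 43.7% ≤ 50%; LTV 60.4% ≤ 80%; reserves 9.7 ≥ 3 mo → qualifies.
Qualifying: Product A, Product B, Product C. Lowest rate is 4.52% → Product B.

Product B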